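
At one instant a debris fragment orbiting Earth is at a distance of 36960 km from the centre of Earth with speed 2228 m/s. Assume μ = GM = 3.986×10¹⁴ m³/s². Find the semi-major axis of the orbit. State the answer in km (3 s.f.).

a ≈ 24000 km

r = 3.696×10⁷ m.
Specific orbital energy ε = v²/2 − μ/r = (2228)²/2 − 3.986×10¹⁴/3.696×10⁷ = -8.303×10⁶ J/kg.
Since ε = −μ/(2a), a = −μ/(2ε) = 2.400×10⁷ m = 24004 km.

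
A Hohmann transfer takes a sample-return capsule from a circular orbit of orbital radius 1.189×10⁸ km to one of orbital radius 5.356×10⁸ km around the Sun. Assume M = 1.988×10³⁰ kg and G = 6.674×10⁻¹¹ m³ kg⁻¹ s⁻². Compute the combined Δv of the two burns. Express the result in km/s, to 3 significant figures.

μ = GM = 6.674×10⁻¹¹ × 1.988×10³⁰ = 1.327×10²⁰ m³/s².
r₁ = 1.189×10⁸ km = 1.189×10¹¹ m.
r₂ = 5.356×10⁸ km = 5.356×10¹¹ m.
Transfer ellipse a_t = (r₁ + r₂)/2 = 3.272×10¹¹ m.
At r₁: circular v_c1 = √(μ/r₁) = 33400 m/s; transfer-perihelion v_p = √[μ(2/r₁ − 1/a_t)] = 42740 m/s.
Δv₁ = v_p − v_c1 = 9331 m/s.
At r₂: circular v_c2 = √(μ/r₂) = 15740 m/s; transfer-aphelion v_a = √[μ(2/r₂ − 1/a_t)] = 9487 m/s.
Δv₂ = v_c2 − v_a = 6252 m/s.
Total Δv = Δv₁ + Δv₂ = 15580 m/s = 15.58 km/s.

Δv_total ≈ 15.6 km/s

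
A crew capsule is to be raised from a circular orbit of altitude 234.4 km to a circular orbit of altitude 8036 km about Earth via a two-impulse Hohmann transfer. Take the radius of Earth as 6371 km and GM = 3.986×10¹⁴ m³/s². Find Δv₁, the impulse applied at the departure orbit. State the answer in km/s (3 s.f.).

r₁ = 6371 + 234.4 = 6605.4 km = 6.6054×10⁶ m.
r₂ = 6371 + 8036 = 14407 km = 1.4407×10⁷ m.
Transfer ellipse a_t = (r₁ + r₂)/2 = 1.051×10⁷ m.
At r₁: circular v_c1 = √(μ/r₁) = 7768 m/s; transfer-perigee v_p = √[μ(2/r₁ − 1/a_t)] = 9097 m/s.
Δv₁ = v_p − v_c1 = 1329 m/s.
= 1.329 km/s.

Δv ≈ 1.33 km/s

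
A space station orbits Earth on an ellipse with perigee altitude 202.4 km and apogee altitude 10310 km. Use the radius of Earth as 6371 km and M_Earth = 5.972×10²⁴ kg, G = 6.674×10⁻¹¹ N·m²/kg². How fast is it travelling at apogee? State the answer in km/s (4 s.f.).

v ≈ 3.675 km/s

μ = GM = 6.674×10⁻¹¹ × 5.972×10²⁴ = 3.986×10¹⁴ m³/s².
r_p = 6371 + 202.4 = 6573.4 km = 6.5734×10⁶ m.
r_a = 6371 + 10310 = 16681 km = 1.6681×10⁷ m.
Semi-major axis a = (r_p + r_a)/2 = 11627 km = 1.163×10⁷ m.
Vis-viva: v² = μ(2/r − 1/a) = 3.986×10¹⁴ × (1.199×10⁻⁷ − 8.601×10⁻⁸) = 1.351×10⁷ m²/s².
v = 3675 m/s = 3.675 km/s.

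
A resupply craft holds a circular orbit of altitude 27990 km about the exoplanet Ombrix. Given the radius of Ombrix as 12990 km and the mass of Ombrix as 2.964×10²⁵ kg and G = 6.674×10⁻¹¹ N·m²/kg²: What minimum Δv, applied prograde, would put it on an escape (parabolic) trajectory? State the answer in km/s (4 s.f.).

Δv ≈ 2.878 km/s

μ = GM = 6.674×10⁻¹¹ × 2.964×10²⁵ = 1.978×10¹⁵ m³/s².
r = 12990 + 27990 = 40980 km = 4.0980×10⁷ m.
Circular speed v_c = √(μ/r) = 6948 m/s.
Escape speed v_esc = √(2μ/r) = √2 × v_c = 9826 m/s.
Δv = v_esc − v_c = 2878 m/s = 2.878 km/s.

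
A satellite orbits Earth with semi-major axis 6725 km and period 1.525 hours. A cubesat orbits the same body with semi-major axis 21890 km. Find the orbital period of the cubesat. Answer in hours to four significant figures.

T₂ ≈ 8.956 hours

Kepler's third law: T² ∝ a³, so T₂ = T₁ (a₂/a₁)^(3/2).
a₂/a₁ = 3.255, (a₂/a₁)^(3/2) = 5.873.
T₂ = 1.525 × 5.873 = 8.956 hours.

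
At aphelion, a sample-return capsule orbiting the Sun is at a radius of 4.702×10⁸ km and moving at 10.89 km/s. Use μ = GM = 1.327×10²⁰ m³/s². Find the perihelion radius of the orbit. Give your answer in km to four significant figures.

r_a = 4.702×10¹¹ m.
Specific energy ε = v²/2 − μ/r = -2.229×10⁸ J/kg, so a = −μ/(2ε) = 2.976×10¹¹ m.
The apsides satisfy r_p + r_a = 2a, so the perihelion radius is 2a − r_a = 1.251×10¹¹ m = 1.2507×10⁸ km.

perihelion radius ≈ 1.251×10⁸ km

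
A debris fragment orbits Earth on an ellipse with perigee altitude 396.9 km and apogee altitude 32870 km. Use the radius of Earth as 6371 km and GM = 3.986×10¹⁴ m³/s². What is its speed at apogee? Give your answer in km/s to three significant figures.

r_p = 6371 + 396.9 = 6767.9 km = 6.7679×10⁶ m.
r_a = 6371 + 32870 = 39241 km = 3.9241×10⁷ m.
Semi-major axis a = (r_p + r_a)/2 = 23004 km = 2.300×10⁷ m.
Vis-viva: v² = μ(2/r − 1/a) = 3.986×10¹⁴ × (5.097×10⁻⁸ − 4.347×10⁻⁸) = 2.988×10⁶ m²/s².
v = 1729 m/s = 1.729 km/s.

v ≈ 1.73 km/s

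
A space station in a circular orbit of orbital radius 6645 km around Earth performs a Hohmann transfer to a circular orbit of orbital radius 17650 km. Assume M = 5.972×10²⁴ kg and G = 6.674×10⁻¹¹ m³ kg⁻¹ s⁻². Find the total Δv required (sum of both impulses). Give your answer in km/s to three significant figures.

μ = GM = 6.674×10⁻¹¹ × 5.972×10²⁴ = 3.986×10¹⁴ m³/s².
r₁ = 6645 km = 6.645×10⁶ m.
r₂ = 17650 km = 1.765×10⁷ m.
Transfer ellipse a_t = (r₁ + r₂)/2 = 1.215×10⁷ m.
At r₁: circular v_c1 = √(μ/r₁) = 7745 m/s; transfer-perigee v_p = √[μ(2/r₁ − 1/a_t)] = 9335 m/s.
Δv₁ = v_p − v_c1 = 1591 m/s.
At r₂: circular v_c2 = √(μ/r₂) = 4752 m/s; transfer-apogee v_a = √[μ(2/r₂ − 1/a_t)] = 3515 m/s.
Δv₂ = v_c2 − v_a = 1237 m/s.
Total Δv = Δv₁ + Δv₂ = 2828 m/s = 2.828 km/s.

Δv_total ≈ 2.83 km/s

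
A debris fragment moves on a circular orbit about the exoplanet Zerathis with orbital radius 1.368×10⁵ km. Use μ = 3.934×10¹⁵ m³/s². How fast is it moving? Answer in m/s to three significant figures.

r = 1.368×10⁵ km = 1.368×10⁸ m.
For a circular orbit v = √(μ/r) = √(3.934×10¹⁵ / 1.368×10⁸) = √(2.876×10⁷) = 5363 m/s.

v ≈ 5360 m/s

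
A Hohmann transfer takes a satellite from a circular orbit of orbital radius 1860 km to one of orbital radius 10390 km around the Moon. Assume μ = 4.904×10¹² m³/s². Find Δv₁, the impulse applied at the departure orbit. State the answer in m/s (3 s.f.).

Δv ≈ 491 m/s

r₁ = 1860 km = 1.860×10⁶ m.
r₂ = 10390 km = 1.039×10⁷ m.
Transfer ellipse a_t = (r₁ + r₂)/2 = 6.125×10⁶ m.
At r₁: circular v_c1 = √(μ/r₁) = 1624 m/s; transfer-perilune v_p = √[μ(2/r₁ − 1/a_t)] = 2115 m/s.
Δv₁ = v_p − v_c1 = 491.1 m/s.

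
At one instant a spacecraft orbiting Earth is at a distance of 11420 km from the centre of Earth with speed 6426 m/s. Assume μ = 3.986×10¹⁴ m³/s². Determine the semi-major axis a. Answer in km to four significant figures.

r = 1.142×10⁷ m.
Vis-viva rearranged: 1/a = 2/r − v²/μ = 1.751×10⁻⁷ − 1.036×10⁻⁷ = 7.154×10⁻⁸ m⁻¹.
a = 1.398×10⁷ m = 13979 km.

a ≈ 13980 km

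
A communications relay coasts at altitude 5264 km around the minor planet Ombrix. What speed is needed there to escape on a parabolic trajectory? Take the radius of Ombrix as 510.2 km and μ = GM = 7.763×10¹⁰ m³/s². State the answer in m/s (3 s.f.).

v_esc ≈ 164 m/s

r = 510.2 + 5264 = 5774.2 km = 5.7742×10⁶ m.
Escape speed v_esc = √(2μ/r) = √(2 × 7.763×10¹⁰ / 5.774×10⁶) = √(2.689×10⁴) = 164.0 m/s.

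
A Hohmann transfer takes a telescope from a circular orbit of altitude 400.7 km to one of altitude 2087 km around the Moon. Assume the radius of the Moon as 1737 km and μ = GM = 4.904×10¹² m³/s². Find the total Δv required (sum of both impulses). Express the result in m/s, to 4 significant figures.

Δv_total ≈ 374.3 m/s

r₁ = 1737 + 400.7 = 2137.7 km = 2.1377×10⁶ m.
r₂ = 1737 + 2087 = 3824.0 km = 3.8240×10⁶ m.
Transfer ellipse a_t = (r₁ + r₂)/2 = 2.981×10⁶ m.
At r₁: circular v_c1 = √(μ/r₁) = 1515 m/s; transfer-perilune v_p = √[μ(2/r₁ − 1/a_t)] = 1716 m/s.
Δv₁ = v_p − v_c1 = 200.9 m/s.
At r₂: circular v_c2 = √(μ/r₂) = 1132 m/s; transfer-apolune v_a = √[μ(2/r₂ − 1/a_t)] = 959.0 m/s.
Δv₂ = v_c2 − v_a = 173.4 m/s.
Total Δv = Δv₁ + Δv₂ = 374.3 m/s.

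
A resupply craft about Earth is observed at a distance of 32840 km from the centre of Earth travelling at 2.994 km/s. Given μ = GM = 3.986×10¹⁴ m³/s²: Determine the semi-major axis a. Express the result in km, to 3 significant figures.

a ≈ 26000 km

r = 3.284×10⁷ m.
Vis-viva rearranged: 1/a = 2/r − v²/μ = 6.090×10⁻⁸ − 2.249×10⁻⁸ = 3.841×10⁻⁸ m⁻¹.
a = 2.603×10⁷ m = 26033 km.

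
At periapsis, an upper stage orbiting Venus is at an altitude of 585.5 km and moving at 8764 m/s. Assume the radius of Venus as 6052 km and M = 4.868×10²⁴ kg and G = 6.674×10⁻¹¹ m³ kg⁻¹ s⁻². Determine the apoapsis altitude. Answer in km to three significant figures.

apoapsis altitude ≈ 18100 km

μ = GM = 6.674×10⁻¹¹ × 4.868×10²⁴ = 3.249×10¹⁴ m³/s².
r_p = 6052 + 585.5 = 6637.5 km = 6.638×10⁶ m.
Specific energy ε = v²/2 − μ/r = -1.054×10⁷ J/kg, so a = −μ/(2ε) = 1.541×10⁷ m.
The apsides satisfy r_p + r_a = 2a, so the apoapsis radius is 2a − r_p = 2.418×10⁷ m = 24176 km.
Apoapsis altitude = 24176 − 6052 = 18124 km.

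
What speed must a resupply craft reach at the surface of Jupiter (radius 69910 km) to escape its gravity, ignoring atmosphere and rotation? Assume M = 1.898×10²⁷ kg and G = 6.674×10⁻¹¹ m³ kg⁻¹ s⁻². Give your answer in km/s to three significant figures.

v_esc ≈ 60.2 km/s

μ = GM = 6.674×10⁻¹¹ × 1.898×10²⁷ = 1.267×10¹⁷ m³/s².
r = R = 6.991×10⁷ m.
Escape speed v_esc = √(2μ/r) = √(2 × 1.267×10¹⁷ / 6.991×10⁷) = √(3.624×10⁹) = 60200 m/s.
= 60.20 km/s.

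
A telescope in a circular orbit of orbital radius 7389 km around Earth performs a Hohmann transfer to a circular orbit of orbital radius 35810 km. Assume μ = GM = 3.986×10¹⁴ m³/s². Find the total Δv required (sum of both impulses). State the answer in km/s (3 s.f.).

Δv_total ≈ 3.50 km/s

r₁ = 7389 km = 7.389×10⁶ m.
r₂ = 35810 km = 3.581×10⁷ m.
Transfer ellipse a_t = (r₁ + r₂)/2 = 2.160×10⁷ m.
At r₁: circular v_c1 = √(μ/r₁) = 7345 m/s; transfer-perigee v_p = √[μ(2/r₁ − 1/a_t)] = 9457 m/s.
Δv₁ = v_p − v_c1 = 2112 m/s.
At r₂: circular v_c2 = √(μ/r₂) = 3336 m/s; transfer-apogee v_a = √[μ(2/r₂ − 1/a_t)] = 1951 m/s.
Δv₂ = v_c2 − v_a = 1385 m/s.
Total Δv = Δv₁ + Δv₂ = 3497 m/s = 3.497 km/s.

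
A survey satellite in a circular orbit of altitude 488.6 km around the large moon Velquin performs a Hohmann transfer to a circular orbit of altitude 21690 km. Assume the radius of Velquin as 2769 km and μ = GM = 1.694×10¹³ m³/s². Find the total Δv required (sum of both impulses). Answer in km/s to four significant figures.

r₁ = 2769 + 488.6 = 3257.6 km = 3.2576×10⁶ m.
r₂ = 2769 + 21690 = 24459 km = 2.4459×10⁷ m.
Transfer ellipse a_t = (r₁ + r₂)/2 = 1.386×10⁷ m.
At r₁: circular v_c1 = √(μ/r₁) = 2280 m/s; transfer-periapsis v_p = √[μ(2/r₁ − 1/a_t)] = 3030 m/s.
Δv₁ = v_p − v_c1 = 749.1 m/s.
At r₂: circular v_c2 = √(μ/r₂) = 832.2 m/s; transfer-apoapsis v_a = √[μ(2/r₂ − 1/a_t)] = 403.5 m/s.
Δv₂ = v_c2 − v_a = 428.7 m/s.
Total Δv = Δv₁ + Δv₂ = 1178 m/s = 1.178 km/s.

Δv_total ≈ 1.178 km/s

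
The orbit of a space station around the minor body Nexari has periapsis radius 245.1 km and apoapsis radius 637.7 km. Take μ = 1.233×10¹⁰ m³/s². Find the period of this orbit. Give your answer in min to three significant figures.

Semi-major axis a = (r_p + r_a)/2 = (245.10 + 637.70)/2 = 441.40 km = 4.414×10⁵ m.
By Kepler's third law T = 2π√(a³/μ) = 2π × 2.641×10³ = 1.659×10⁴ s.
= 276.6 min.

T ≈ 277 min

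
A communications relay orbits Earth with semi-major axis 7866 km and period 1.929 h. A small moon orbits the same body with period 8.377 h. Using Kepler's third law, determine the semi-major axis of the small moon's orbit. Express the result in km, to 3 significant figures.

Kepler's third law: a³ ∝ T², so a₂ = a₁ (T₂/T₁)^(2/3).
T₂/T₁ = 4.343, (T₂/T₁)^(2/3) = 2.662.
a₂ = 7866 × 2.662 = 20940 km.

a₂ ≈ 20900 km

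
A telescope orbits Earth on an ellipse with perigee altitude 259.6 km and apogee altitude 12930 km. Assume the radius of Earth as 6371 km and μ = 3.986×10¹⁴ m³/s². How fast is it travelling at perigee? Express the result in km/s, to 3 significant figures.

r_p = 6371 + 259.6 = 6630.6 km = 6.6306×10⁶ m.
r_a = 6371 + 12930 = 19301 km = 1.9301×10⁷ m.
Semi-major axis a = (r_p + r_a)/2 = 12966 km = 1.297×10⁷ m.
Vis-viva: v² = μ(2/r − 1/a) = 3.986×10¹⁴ × (3.016×10⁻⁷ − 7.713×10⁻⁸) = 8.949×10⁷ m²/s².
v = 9460 m/s = 9.460 km/s.

v ≈ 9.46 km/s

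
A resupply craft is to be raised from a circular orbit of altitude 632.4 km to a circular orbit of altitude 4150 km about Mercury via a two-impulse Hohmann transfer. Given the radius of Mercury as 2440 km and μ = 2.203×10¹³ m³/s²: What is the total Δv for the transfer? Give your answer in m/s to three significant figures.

Δv_total ≈ 820 m/s

r₁ = 2440 + 632.4 = 3072.4 km = 3.0724×10⁶ m.
r₂ = 2440 + 4150 = 6590.0 km = 6.5900×10⁶ m.
Transfer ellipse a_t = (r₁ + r₂)/2 = 4.831×10⁶ m.
At r₁: circular v_c1 = √(μ/r₁) = 2678 m/s; transfer-periherm v_p = √[μ(2/r₁ − 1/a_t)] = 3127 m/s.
Δv₁ = v_p − v_c1 = 449.7 m/s.
At r₂: circular v_c2 = √(μ/r₂) = 1828 m/s; transfer-apoherm v_a = √[μ(2/r₂ − 1/a_t)] = 1458 m/s.
Δv₂ = v_c2 − v_a = 370.3 m/s.
Total Δv = Δv₁ + Δv₂ = 820.0 m/s.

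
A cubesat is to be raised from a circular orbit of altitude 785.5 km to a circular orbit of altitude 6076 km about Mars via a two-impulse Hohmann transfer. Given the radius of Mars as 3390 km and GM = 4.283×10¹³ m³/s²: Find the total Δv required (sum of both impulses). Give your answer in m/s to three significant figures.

Δv_total ≈ 1030 m/s

r₁ = 3390 + 785.5 = 4175.5 km = 4.1755×10⁶ m.
r₂ = 3390 + 6076 = 9466.0 km = 9.4660×10⁶ m.
Transfer ellipse a_t = (r₁ + r₂)/2 = 6.821×10⁶ m.
At r₁: circular v_c1 = √(μ/r₁) = 3203 m/s; transfer-periapsis v_p = √[μ(2/r₁ − 1/a_t)] = 3773 m/s.
Δv₁ = v_p − v_c1 = 570.3 m/s.
At r₂: circular v_c2 = √(μ/r₂) = 2127 m/s; transfer-apoapsis v_a = √[μ(2/r₂ − 1/a_t)] = 1664 m/s.
Δv₂ = v_c2 − v_a = 462.8 m/s.
Total Δv = Δv₁ + Δv₂ = 1033 m/s.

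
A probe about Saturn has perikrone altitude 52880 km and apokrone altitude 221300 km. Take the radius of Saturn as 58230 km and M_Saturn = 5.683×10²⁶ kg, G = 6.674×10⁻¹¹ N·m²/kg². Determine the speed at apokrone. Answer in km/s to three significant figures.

v ≈ 8.79 km/s

μ = GM = 6.674×10⁻¹¹ × 5.683×10²⁶ = 3.793×10¹⁶ m³/s².
r_p = 58230 + 52880 = 111110 km = 1.1111×10⁸ m.
r_a = 58230 + 221300 = 279530 km = 2.7953×10⁸ m.
Semi-major axis a = (r_p + r_a)/2 = 1.9532×10⁵ km = 1.953×10⁸ m.
Vis-viva: v² = μ(2/r − 1/a) = 3.793×10¹⁶ × (7.155×10⁻⁹ − 5.120×10⁻⁹) = 7.719×10⁷ m²/s².
v = 8786 m/s = 8.786 km/s.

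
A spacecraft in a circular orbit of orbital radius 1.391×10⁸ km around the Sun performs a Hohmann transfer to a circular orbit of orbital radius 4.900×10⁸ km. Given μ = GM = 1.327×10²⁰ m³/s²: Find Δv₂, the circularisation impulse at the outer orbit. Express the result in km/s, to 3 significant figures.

r₁ = 1.391×10⁸ km = 1.391×10¹¹ m.
r₂ = 4.900×10⁸ km = 4.900×10¹¹ m.
Transfer ellipse a_t = (r₁ + r₂)/2 = 3.146×10¹¹ m.
At r₁: circular v_c1 = √(μ/r₁) = 30890 m/s; transfer-perihelion v_p = √[μ(2/r₁ − 1/a_t)] = 38550 m/s.
At r₂: circular v_c2 = √(μ/r₂) = 16460 m/s; transfer-aphelion v_a = √[μ(2/r₂ − 1/a_t)] = 10940 m/s.
Δv₂ = v_c2 − v_a = 5513 m/s.
= 5.513 km/s.

Δv ≈ 5.51 km/s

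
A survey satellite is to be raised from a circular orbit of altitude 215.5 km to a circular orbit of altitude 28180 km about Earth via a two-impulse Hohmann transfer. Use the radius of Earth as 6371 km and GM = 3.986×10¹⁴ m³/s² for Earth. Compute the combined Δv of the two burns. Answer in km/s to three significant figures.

r₁ = 6371 + 215.5 = 6586.5 km = 6.5865×10⁶ m.
r₂ = 6371 + 28180 = 34551 km = 3.4551×10⁷ m.
Transfer ellipse a_t = (r₁ + r₂)/2 = 2.057×10⁷ m.
At r₁: circular v_c1 = √(μ/r₁) = 7779 m/s; transfer-perigee v_p = √[μ(2/r₁ − 1/a_t)] = 10080 m/s.
Δv₁ = v_p − v_c1 = 2303 m/s.
At r₂: circular v_c2 = √(μ/r₂) = 3397 m/s; transfer-apogee v_a = √[μ(2/r₂ − 1/a_t)] = 1922 m/s.
Δv₂ = v_c2 − v_a = 1475 m/s.
Total Δv = Δv₁ + Δv₂ = 3778 m/s = 3.778 km/s.

Δv_total ≈ 3.78 km/s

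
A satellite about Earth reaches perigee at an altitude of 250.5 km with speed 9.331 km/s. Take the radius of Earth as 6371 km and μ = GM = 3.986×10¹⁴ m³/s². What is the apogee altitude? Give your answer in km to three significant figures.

apogee altitude ≈ 10900 km

r_p = 6371 + 250.5 = 6621.5 km = 6.622×10⁶ m.
Specific energy ε = v²/2 − μ/r = -1.666×10⁷ J/kg, so a = −μ/(2ε) = 1.196×10⁷ m.
The apsides satisfy r_p + r_a = 2a, so the apogee radius is 2a − r_p = 1.730×10⁷ m = 17298 km.
Apogee altitude = 17298 − 6371 = 10927 km.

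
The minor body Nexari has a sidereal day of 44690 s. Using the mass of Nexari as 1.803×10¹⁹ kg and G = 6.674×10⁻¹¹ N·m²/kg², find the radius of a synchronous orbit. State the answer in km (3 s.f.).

r_sync ≈ 393 km

μ = GM = 6.674×10⁻¹¹ × 1.803×10¹⁹ = 1.203×10⁹ m³/s².
A synchronous orbit has period T, so by Kepler's third law a = (μT²/4π²)^(1/3).
μT²/4π² = 1.203×10⁹ × (4.469×10⁴)² / 39.48 = 6.088×10¹⁶ m³.
a = 3.934×10⁵ m = 393.38 km.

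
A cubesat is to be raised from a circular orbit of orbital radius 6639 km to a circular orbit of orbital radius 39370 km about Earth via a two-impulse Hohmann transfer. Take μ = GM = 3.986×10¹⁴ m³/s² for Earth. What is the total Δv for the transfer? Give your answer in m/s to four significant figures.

r₁ = 6639 km = 6.639×10⁶ m.
r₂ = 39370 km = 3.937×10⁷ m.
Transfer ellipse a_t = (r₁ + r₂)/2 = 2.300×10⁷ m.
At r₁: circular v_c1 = √(μ/r₁) = 7748 m/s; transfer-perigee v_p = √[μ(2/r₁ − 1/a_t)] = 10140 m/s.
Δv₁ = v_p − v_c1 = 2388 m/s.
At r₂: circular v_c2 = √(μ/r₂) = 3182 m/s; transfer-apogee v_a = √[μ(2/r₂ − 1/a_t)] = 1709 m/s.
Δv₂ = v_c2 − v_a = 1473 m/s.
Total Δv = Δv₁ + Δv₂ = 3861 m/s.

Δv_total ≈ 3861 m/s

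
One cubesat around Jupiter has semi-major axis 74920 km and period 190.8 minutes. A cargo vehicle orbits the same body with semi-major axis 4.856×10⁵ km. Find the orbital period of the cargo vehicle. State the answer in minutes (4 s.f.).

T₂ ≈ 3148 minutes

Kepler's third law: T² ∝ a³, so T₂ = T₁ (a₂/a₁)^(3/2).
a₂/a₁ = 6.482, (a₂/a₁)^(3/2) = 16.50.
T₂ = 190.8 × 16.50 = 3148 minutes.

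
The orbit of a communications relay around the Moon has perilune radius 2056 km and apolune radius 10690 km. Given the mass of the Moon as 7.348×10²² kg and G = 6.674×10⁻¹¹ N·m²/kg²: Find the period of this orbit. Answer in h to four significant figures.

μ = GM = 6.674×10⁻¹¹ × 7.348×10²² = 4.904×10¹² m³/s².
Semi-major axis a = (r_p + r_a)/2 = (2056.0 + 10690)/2 = 6373.0 km = 6.373×10⁶ m.
By Kepler's third law T = 2π√(a³/μ) = 2π × 7.265×10³ = 4.565×10⁴ s.
= 12.68 h.

T ≈ 12.68 h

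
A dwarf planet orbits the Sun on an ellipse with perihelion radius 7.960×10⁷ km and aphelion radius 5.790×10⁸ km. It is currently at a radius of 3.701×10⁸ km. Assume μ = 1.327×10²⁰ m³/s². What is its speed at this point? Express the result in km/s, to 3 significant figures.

Semi-major axis a = (r_p + r_a)/2 = 3.2930×10⁸ km = 3.293×10¹¹ m.
Vis-viva: v² = μ(2/r − 1/a) = 1.327×10²⁰ × (5.404×10⁻¹² − 3.037×10⁻¹²) = 3.141×10⁸ m²/s².
v = 17720 m/s = 17.72 km/s.

v ≈ 17.7 km/s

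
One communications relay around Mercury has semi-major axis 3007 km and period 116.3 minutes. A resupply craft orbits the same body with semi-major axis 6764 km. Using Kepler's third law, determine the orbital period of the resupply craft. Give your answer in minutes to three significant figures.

Kepler's third law: T² ∝ a³, so T₂ = T₁ (a₂/a₁)^(3/2).
a₂/a₁ = 2.249, (a₂/a₁)^(3/2) = 3.374.
T₂ = 116.3 × 3.374 = 392.4 minutes.

T₂ ≈ 392 minutes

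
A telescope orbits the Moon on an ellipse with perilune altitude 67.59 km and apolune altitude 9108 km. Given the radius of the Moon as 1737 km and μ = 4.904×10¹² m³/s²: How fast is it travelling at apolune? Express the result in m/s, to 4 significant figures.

v ≈ 359.2 m/s

r_p = 1737 + 67.59 = 1804.6 km = 1.8046×10⁶ m.
r_a = 1737 + 9108 = 10845 km = 1.0845×10⁷ m.
Semi-major axis a = (r_p + r_a)/2 = 6324.8 km = 6.325×10⁶ m.
Vis-viva: v² = μ(2/r − 1/a) = 4.904×10¹² × (1.844×10⁻⁷ − 1.581×10⁻⁷) = 1.290×10⁵ m²/s².
v = 359.2 m/s.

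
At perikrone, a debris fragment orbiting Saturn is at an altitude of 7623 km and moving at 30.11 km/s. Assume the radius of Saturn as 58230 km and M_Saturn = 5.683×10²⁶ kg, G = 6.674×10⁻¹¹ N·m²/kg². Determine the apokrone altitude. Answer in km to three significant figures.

μ = GM = 6.674×10⁻¹¹ × 5.683×10²⁶ = 3.793×10¹⁶ m³/s².
r_p = 58230 + 7623 = 65853 km = 6.585×10⁷ m.
Specific energy ε = v²/2 − μ/r = -1.226×10⁸ J/kg, so a = −μ/(2ε) = 1.546×10⁸ m.
The apsides satisfy r_p + r_a = 2a, so the apokrone radius is 2a − r_p = 2.434×10⁸ m = 2.4339×10⁵ km.
Apokrone altitude = 2.4339×10⁵ − 58230 = 1.8516×10⁵ km.

apokrone altitude ≈ 1.85×10⁵ km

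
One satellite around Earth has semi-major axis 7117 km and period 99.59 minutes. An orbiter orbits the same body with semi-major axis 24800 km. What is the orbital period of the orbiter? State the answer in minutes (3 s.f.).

T₂ ≈ 648 minutes

Kepler's third law: T² ∝ a³, so T₂ = T₁ (a₂/a₁)^(3/2).
a₂/a₁ = 3.485, (a₂/a₁)^(3/2) = 6.505.
T₂ = 99.59 × 6.505 = 647.8 minutes.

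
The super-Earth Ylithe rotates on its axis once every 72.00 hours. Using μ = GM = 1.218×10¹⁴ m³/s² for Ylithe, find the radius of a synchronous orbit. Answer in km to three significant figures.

T = 72.00 hours = 2.592×10⁵ s.
A synchronous orbit has period T, so by Kepler's third law a = (μT²/4π²)^(1/3).
μT²/4π² = 1.218×10¹⁴ × (2.592×10⁵)² / 39.48 = 2.073×10²³ m³.
a = 5.918×10⁷ m = 59181 km.

r_sync ≈ 59200 km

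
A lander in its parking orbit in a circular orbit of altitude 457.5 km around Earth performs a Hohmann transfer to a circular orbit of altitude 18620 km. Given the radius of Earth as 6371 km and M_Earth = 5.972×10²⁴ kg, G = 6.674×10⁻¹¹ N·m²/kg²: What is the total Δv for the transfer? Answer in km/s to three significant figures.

μ = GM = 6.674×10⁻¹¹ × 5.972×10²⁴ = 3.986×10¹⁴ m³/s².
r₁ = 6371 + 457.5 = 6828.5 km = 6.8285×10⁶ m.
r₂ = 6371 + 18620 = 24991 km = 2.4991×10⁷ m.
Transfer ellipse a_t = (r₁ + r₂)/2 = 1.591×10⁷ m.
At r₁: circular v_c1 = √(μ/r₁) = 7640 m/s; transfer-perigee v_p = √[μ(2/r₁ − 1/a_t)] = 9575 m/s.
Δv₁ = v_p − v_c1 = 1935 m/s.
At r₂: circular v_c2 = √(μ/r₂) = 3994 m/s; transfer-apogee v_a = √[μ(2/r₂ − 1/a_t)] = 2616 m/s.
Δv₂ = v_c2 − v_a = 1377 m/s.
Total Δv = Δv₁ + Δv₂ = 3313 m/s = 3.313 km/s.

Δv_total ≈ 3.31 km/s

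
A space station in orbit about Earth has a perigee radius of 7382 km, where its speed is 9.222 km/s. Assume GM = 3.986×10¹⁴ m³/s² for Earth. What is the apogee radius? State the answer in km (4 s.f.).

apogee radius ≈ 27360 km

r_p = 7.382×10⁶ m.
Specific energy ε = v²/2 − μ/r = -1.147×10⁷ J/kg, so a = −μ/(2ε) = 1.737×10⁷ m.
The apsides satisfy r_p + r_a = 2a, so the apogee radius is 2a − r_p = 2.736×10⁷ m = 27359 km.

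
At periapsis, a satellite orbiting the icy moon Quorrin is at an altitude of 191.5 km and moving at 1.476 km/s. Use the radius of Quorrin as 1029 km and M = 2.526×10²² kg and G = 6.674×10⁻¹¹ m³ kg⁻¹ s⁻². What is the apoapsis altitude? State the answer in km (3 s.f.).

apoapsis altitude ≈ 3520 km

μ = GM = 6.674×10⁻¹¹ × 2.526×10²² = 1.686×10¹² m³/s².
r_p = 1029 + 191.5 = 1220.5 km = 1.220×10⁶ m.
Specific energy ε = v²/2 − μ/r = -2.920×10⁵ J/kg, so a = −μ/(2ε) = 2.887×10⁶ m.
The apsides satisfy r_p + r_a = 2a, so the apoapsis radius is 2a − r_p = 4.553×10⁶ m = 4553.1 km.
Apoapsis altitude = 4553.1 − 1029 = 3524.1 km.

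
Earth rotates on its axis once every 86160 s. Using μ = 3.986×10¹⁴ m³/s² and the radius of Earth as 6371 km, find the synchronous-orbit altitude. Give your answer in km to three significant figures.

h_sync ≈ 35800 km

A synchronous orbit has period T, so by Kepler's third law a = (μT²/4π²)^(1/3).
μT²/4π² = 3.986×10¹⁴ × (8.616×10⁴)² / 39.48 = 7.495×10²² m³.
a = 4.216×10⁷ m = 42163 km.
Altitude h = a − R = 42163 − 6371 = 35792 km.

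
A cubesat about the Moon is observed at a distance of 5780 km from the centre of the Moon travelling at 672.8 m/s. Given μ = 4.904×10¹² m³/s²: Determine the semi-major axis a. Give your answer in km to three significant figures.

a ≈ 3940 km

r = 5.780×10⁶ m.
Vis-viva rearranged: 1/a = 2/r − v²/μ = 3.460×10⁻⁷ − 9.230×10⁻⁸ = 2.537×10⁻⁷ m⁻¹.
a = 3.941×10⁶ m = 3941.4 km.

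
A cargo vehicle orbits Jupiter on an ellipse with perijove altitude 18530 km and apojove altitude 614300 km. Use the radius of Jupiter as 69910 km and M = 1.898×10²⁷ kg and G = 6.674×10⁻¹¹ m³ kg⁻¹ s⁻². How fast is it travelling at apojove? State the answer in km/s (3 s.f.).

v ≈ 6.51 km/s

μ = GM = 6.674×10⁻¹¹ × 1.898×10²⁷ = 1.267×10¹⁷ m³/s².
r_p = 69910 + 18530 = 88440 km = 8.8440×10⁷ m.
r_a = 69910 + 614300 = 684210 km = 6.8421×10⁸ m.
Semi-major axis a = (r_p + r_a)/2 = 3.8632×10⁵ km = 3.863×10⁸ m.
Vis-viva: v² = μ(2/r − 1/a) = 1.267×10¹⁷ × (2.923×10⁻⁹ − 2.588×10⁻⁹) = 4.238×10⁷ m²/s².
v = 6510 m/s = 6.510 km/s.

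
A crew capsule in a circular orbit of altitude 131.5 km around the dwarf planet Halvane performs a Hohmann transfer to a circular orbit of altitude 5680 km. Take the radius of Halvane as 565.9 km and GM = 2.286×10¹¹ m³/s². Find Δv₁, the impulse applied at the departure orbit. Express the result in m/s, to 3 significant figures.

Δv ≈ 195 m/s

r₁ = 565.9 + 131.5 = 697.40 km = 6.9740×10⁵ m.
r₂ = 565.9 + 5680 = 6245.9 km = 6.2459×10⁶ m.
Transfer ellipse a_t = (r₁ + r₂)/2 = 3.472×10⁶ m.
At r₁: circular v_c1 = √(μ/r₁) = 572.5 m/s; transfer-periapsis v_p = √[μ(2/r₁ − 1/a_t)] = 767.9 m/s.
Δv₁ = v_p − v_c1 = 195.4 m/s.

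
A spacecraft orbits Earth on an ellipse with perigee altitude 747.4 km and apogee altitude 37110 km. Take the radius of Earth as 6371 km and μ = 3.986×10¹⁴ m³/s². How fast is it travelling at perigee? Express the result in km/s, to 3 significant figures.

v ≈ 9.81 km/s

r_p = 6371 + 747.4 = 7118.4 km = 7.1184×10⁶ m.
r_a = 6371 + 37110 = 43481 km = 4.3481×10⁷ m.
Semi-major axis a = (r_p + r_a)/2 = 25300 km = 2.530×10⁷ m.
Vis-viva: v² = μ(2/r − 1/a) = 3.986×10¹⁴ × (2.810×10⁻⁷ − 3.953×10⁻⁸) = 9.624×10⁷ m²/s².
v = 9810 m/s = 9.810 km/s.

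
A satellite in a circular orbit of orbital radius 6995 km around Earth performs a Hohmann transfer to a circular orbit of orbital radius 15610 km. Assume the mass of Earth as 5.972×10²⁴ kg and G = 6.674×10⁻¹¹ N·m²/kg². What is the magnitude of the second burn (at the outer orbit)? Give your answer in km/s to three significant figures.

Δv ≈ 1.08 km/s

μ = GM = 6.674×10⁻¹¹ × 5.972×10²⁴ = 3.986×10¹⁴ m³/s².
r₁ = 6995 km = 6.995×10⁶ m.
r₂ = 15610 km = 1.561×10⁷ m.
Transfer ellipse a_t = (r₁ + r₂)/2 = 1.130×10⁷ m.
At r₁: circular v_c1 = √(μ/r₁) = 7548 m/s; transfer-perigee v_p = √[μ(2/r₁ − 1/a_t)] = 8871 m/s.
At r₂: circular v_c2 = √(μ/r₂) = 5053 m/s; transfer-apogee v_a = √[μ(2/r₂ − 1/a_t)] = 3975 m/s.
Δv₂ = v_c2 − v_a = 1078 m/s.
= 1.078 km/s.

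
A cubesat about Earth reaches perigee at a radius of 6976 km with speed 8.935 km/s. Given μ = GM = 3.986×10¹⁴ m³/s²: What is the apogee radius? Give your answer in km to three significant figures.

r_p = 6.976×10⁶ m.
Specific energy ε = v²/2 − μ/r = -1.722×10⁷ J/kg, so a = −μ/(2ε) = 1.157×10⁷ m.
The apsides satisfy r_p + r_a = 2a, so the apogee radius is 2a − r_p = 1.617×10⁷ m = 16169 km.

apogee radius ≈ 16200 km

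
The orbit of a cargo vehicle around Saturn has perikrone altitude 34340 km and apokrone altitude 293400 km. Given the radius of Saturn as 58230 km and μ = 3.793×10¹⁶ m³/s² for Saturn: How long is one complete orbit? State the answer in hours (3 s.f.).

r_p = 58230 + 34340 = 92570 km = 9.2570×10⁷ m.
r_a = 58230 + 293400 = 351630 km = 3.5163×10⁸ m.
Semi-major axis a = (r_p + r_a)/2 = (92570 + 3.5163×10⁵)/2 = 2.2210×10⁵ km = 2.221×10⁸ m.
By Kepler's third law T = 2π√(a³/μ) = 2π × 1.700×10⁴ = 1.068×10⁵ s.
= 29.66 hours.

T ≈ 29.7 hours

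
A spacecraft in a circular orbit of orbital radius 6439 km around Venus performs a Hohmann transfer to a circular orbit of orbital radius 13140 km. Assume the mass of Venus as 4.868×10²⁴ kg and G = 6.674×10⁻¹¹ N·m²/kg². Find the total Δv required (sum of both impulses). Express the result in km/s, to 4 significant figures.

Δv_total ≈ 2.066 km/s

μ = GM = 6.674×10⁻¹¹ × 4.868×10²⁴ = 3.249×10¹⁴ m³/s².
r₁ = 6439 km = 6.439×10⁶ m.
r₂ = 13140 km = 1.314×10⁷ m.
Transfer ellipse a_t = (r₁ + r₂)/2 = 9.790×10⁶ m.
At r₁: circular v_c1 = √(μ/r₁) = 7103 m/s; transfer-periapsis v_p = √[μ(2/r₁ − 1/a_t)] = 8230 m/s.
Δv₁ = v_p − v_c1 = 1126 m/s.
At r₂: circular v_c2 = √(μ/r₂) = 4972 m/s; transfer-apoapsis v_a = √[μ(2/r₂ − 1/a_t)] = 4033 m/s.
Δv₂ = v_c2 − v_a = 939.7 m/s.
Total Δv = Δv₁ + Δv₂ = 2066 m/s = 2.066 km/s.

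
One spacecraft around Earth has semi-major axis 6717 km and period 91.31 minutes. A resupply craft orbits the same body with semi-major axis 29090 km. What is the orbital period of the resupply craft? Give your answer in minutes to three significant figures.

T₂ ≈ 823 minutes

Kepler's third law: T² ∝ a³, so T₂ = T₁ (a₂/a₁)^(3/2).
a₂/a₁ = 4.331, (a₂/a₁)^(3/2) = 9.013.
T₂ = 91.31 × 9.013 = 822.9 minutes.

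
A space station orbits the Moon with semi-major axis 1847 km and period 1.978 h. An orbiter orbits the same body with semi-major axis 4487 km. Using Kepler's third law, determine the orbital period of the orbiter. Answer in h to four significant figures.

Kepler's third law: T² ∝ a³, so T₂ = T₁ (a₂/a₁)^(3/2).
a₂/a₁ = 2.429, (a₂/a₁)^(3/2) = 3.786.
T₂ = 1.978 × 3.786 = 7.490 h.

T₂ ≈ 7.490 h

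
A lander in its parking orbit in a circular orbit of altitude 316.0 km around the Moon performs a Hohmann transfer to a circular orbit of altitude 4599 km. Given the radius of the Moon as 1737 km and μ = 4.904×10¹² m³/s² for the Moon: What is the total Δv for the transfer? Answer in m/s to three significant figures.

r₁ = 1737 + 316.0 = 2053.0 km = 2.0530×10⁶ m.
r₂ = 1737 + 4599 = 6336.0 km = 6.3360×10⁶ m.
Transfer ellipse a_t = (r₁ + r₂)/2 = 4.194×10⁶ m.
At r₁: circular v_c1 = √(μ/r₁) = 1546 m/s; transfer-perilune v_p = √[μ(2/r₁ − 1/a_t)] = 1900 m/s.
Δv₁ = v_p − v_c1 = 354.0 m/s.
At r₂: circular v_c2 = √(μ/r₂) = 879.8 m/s; transfer-apolune v_a = √[μ(2/r₂ − 1/a_t)] = 615.5 m/s.
Δv₂ = v_c2 − v_a = 264.3 m/s.
Total Δv = Δv₁ + Δv₂ = 618.3 m/s.

Δv_total ≈ 618 m/s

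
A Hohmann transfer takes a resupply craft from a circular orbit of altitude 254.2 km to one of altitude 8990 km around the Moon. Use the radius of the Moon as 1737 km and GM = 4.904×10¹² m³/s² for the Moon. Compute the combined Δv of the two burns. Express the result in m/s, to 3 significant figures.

r₁ = 1737 + 254.2 = 1991.2 km = 1.9912×10⁶ m.
r₂ = 1737 + 8990 = 10727 km = 1.0727×10⁷ m.
Transfer ellipse a_t = (r₁ + r₂)/2 = 6.359×10⁶ m.
At r₁: circular v_c1 = √(μ/r₁) = 1569 m/s; transfer-perilune v_p = √[μ(2/r₁ − 1/a_t)] = 2038 m/s.
Δv₁ = v_p − v_c1 = 468.9 m/s.
At r₂: circular v_c2 = √(μ/r₂) = 676.1 m/s; transfer-apolune v_a = √[μ(2/r₂ − 1/a_t)] = 378.4 m/s.
Δv₂ = v_c2 − v_a = 297.8 m/s.
Total Δv = Δv₁ + Δv₂ = 766.7 m/s.

Δv_total ≈ 767 m/s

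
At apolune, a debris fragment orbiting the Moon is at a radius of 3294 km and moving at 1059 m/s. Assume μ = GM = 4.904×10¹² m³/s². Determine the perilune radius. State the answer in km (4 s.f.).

perilune radius ≈ 1990 km

r_a = 3.294×10⁶ m.
Specific energy ε = v²/2 − μ/r = -9.280×10⁵ J/kg, so a = −μ/(2ε) = 2.642×10⁶ m.
The apsides satisfy r_p + r_a = 2a, so the perilune radius is 2a − r_a = 1.990×10⁶ m = 1990.3 km.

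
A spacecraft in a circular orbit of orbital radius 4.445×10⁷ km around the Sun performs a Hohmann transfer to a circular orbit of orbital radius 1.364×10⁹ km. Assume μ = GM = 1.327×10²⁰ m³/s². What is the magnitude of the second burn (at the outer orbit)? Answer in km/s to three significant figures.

r₁ = 4.445×10⁷ km = 4.445×10¹⁰ m.
r₂ = 1.364×10⁹ km = 1.364×10¹² m.
Transfer ellipse a_t = (r₁ + r₂)/2 = 7.042×10¹¹ m.
At r₁: circular v_c1 = √(μ/r₁) = 54640 m/s; transfer-perihelion v_p = √[μ(2/r₁ − 1/a_t)] = 76040 m/s.
At r₂: circular v_c2 = √(μ/r₂) = 9863 m/s; transfer-aphelion v_a = √[μ(2/r₂ − 1/a_t)] = 2478 m/s.
Δv₂ = v_c2 − v_a = 7385 m/s.
= 7.385 km/s.

Δv ≈ 7.39 km/s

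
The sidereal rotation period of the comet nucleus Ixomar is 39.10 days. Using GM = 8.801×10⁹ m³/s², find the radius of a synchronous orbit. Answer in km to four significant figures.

T = 39.10 days = 3.378×10⁶ s.
A synchronous orbit has period T, so by Kepler's third law a = (μT²/4π²)^(1/3).
μT²/4π² = 8.801×10⁹ × (3.378×10⁶)² / 39.48 = 2.544×10²¹ m³.
a = 1.365×10⁷ m = 13652 km.

r_sync ≈ 13650 km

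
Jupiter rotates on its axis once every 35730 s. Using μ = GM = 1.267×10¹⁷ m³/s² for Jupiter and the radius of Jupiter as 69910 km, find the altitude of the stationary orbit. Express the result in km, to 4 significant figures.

h_sync ≈ 90110 km

A synchronous orbit has period T, so by Kepler's third law a = (μT²/4π²)^(1/3).
μT²/4π² = 1.267×10¹⁷ × (3.573×10⁴)² / 39.48 = 4.097×10²⁴ m³.
a = 1.600×10⁸ m = 1.6002×10⁵ km.
Altitude h = a − R = 1.6002×10⁵ − 69910 = 90105 km.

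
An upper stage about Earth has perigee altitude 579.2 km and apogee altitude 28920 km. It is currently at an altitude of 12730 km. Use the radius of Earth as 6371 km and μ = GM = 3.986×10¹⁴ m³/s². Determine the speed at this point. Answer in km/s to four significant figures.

r_p = 6371 + 579.2 = 6950.2 km = 6.9502×10⁶ m.
r_a = 6371 + 28920 = 35291 km = 3.5291×10⁷ m.
r = 6371 + 12730 = 19101 km = 1.910×10⁷ m.
Semi-major axis a = (r_p + r_a)/2 = 21121 km = 2.112×10⁷ m.
Vis-viva: v² = μ(2/r − 1/a) = 3.986×10¹⁴ × (1.047×10⁻⁷ − 4.735×10⁻⁸) = 2.286×10⁷ m²/s².
v = 4782 m/s = 4.782 km/s.

v ≈ 4.782 km/s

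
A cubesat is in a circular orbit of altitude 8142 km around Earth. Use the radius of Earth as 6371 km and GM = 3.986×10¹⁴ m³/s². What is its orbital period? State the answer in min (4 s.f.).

T ≈ 290.0 min

r = 6371 + 8142 = 14513 km = 1.4513×10⁷ m.
Kepler's third law: T = 2π√(r³/μ) = 2π√((1.451×10⁷)³ / 3.986×10¹⁴).
r³/μ = 7.669×10⁶ s², so T = 2π × 2.769×10³ = 1.740×10⁴ s.
Converting: 1.740×10⁴ s ÷ 60.00 = 290.0 min.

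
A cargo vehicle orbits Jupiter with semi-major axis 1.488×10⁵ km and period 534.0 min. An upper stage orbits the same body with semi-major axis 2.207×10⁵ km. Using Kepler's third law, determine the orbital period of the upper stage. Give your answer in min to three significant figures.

Kepler's third law: T² ∝ a³, so T₂ = T₁ (a₂/a₁)^(3/2).
a₂/a₁ = 1.483, (a₂/a₁)^(3/2) = 1.806.
T₂ = 534.0 × 1.806 = 964.6 min.

T₂ ≈ 965 min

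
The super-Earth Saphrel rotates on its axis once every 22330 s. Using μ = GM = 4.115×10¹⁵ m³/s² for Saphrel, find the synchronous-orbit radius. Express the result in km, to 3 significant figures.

A synchronous orbit has period T, so by Kepler's third law a = (μT²/4π²)^(1/3).
μT²/4π² = 4.115×10¹⁵ × (2.233×10⁴)² / 39.48 = 5.197×10²² m³.
a = 3.732×10⁷ m = 37319 km.

r_sync ≈ 37300 km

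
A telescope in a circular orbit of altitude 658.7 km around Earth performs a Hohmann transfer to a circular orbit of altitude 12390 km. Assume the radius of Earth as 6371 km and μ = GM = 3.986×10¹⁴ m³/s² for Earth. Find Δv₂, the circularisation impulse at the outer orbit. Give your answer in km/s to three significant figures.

Δv ≈ 1.21 km/s

r₁ = 6371 + 658.7 = 7029.7 km = 7.0297×10⁶ m.
r₂ = 6371 + 12390 = 18761 km = 1.8761×10⁷ m.
Transfer ellipse a_t = (r₁ + r₂)/2 = 1.290×10⁷ m.
At r₁: circular v_c1 = √(μ/r₁) = 7530 m/s; transfer-perigee v_p = √[μ(2/r₁ − 1/a_t)] = 9083 m/s.
At r₂: circular v_c2 = √(μ/r₂) = 4609 m/s; transfer-apogee v_a = √[μ(2/r₂ − 1/a_t)] = 3403 m/s.
Δv₂ = v_c2 − v_a = 1206 m/s.
= 1.206 km/s.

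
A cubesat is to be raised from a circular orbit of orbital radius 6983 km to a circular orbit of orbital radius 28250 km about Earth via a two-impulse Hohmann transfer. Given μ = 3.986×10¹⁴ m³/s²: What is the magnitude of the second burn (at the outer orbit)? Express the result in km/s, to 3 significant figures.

Δv ≈ 1.39 km/s

r₁ = 6983 km = 6.983×10⁶ m.
r₂ = 28250 km = 2.825×10⁷ m.
Transfer ellipse a_t = (r₁ + r₂)/2 = 1.762×10⁷ m.
At r₁: circular v_c1 = √(μ/r₁) = 7555 m/s; transfer-perigee v_p = √[μ(2/r₁ − 1/a_t)] = 9567 m/s.
At r₂: circular v_c2 = √(μ/r₂) = 3756 m/s; transfer-apogee v_a = √[μ(2/r₂ − 1/a_t)] = 2365 m/s.
Δv₂ = v_c2 − v_a = 1391 m/s.
= 1.391 km/s.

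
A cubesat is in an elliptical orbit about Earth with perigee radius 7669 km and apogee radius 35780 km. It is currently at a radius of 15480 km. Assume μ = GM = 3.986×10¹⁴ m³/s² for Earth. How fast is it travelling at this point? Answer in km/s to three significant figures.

v ≈ 5.76 km/s

Semi-major axis a = (r_p + r_a)/2 = 21724 km = 2.172×10⁷ m.
Vis-viva: v² = μ(2/r − 1/a) = 3.986×10¹⁴ × (1.292×10⁻⁷ − 4.603×10⁻⁸) = 3.315×10⁷ m²/s².
v = 5758 m/s = 5.758 km/s.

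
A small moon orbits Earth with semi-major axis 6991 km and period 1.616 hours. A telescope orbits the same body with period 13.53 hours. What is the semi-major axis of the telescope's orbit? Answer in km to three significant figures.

a₂ ≈ 28800 km

Kepler's third law: a³ ∝ T², so a₂ = a₁ (T₂/T₁)^(2/3).
T₂/T₁ = 8.373, (T₂/T₁)^(2/3) = 4.123.
a₂ = 6991 × 4.123 = 28830 km.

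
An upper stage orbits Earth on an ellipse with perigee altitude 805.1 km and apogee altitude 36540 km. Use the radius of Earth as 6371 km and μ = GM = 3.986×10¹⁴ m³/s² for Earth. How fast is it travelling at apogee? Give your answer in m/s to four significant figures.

r_p = 6371 + 805.1 = 7176.1 km = 7.1761×10⁶ m.
r_a = 6371 + 36540 = 42911 km = 4.2911×10⁷ m.
Semi-major axis a = (r_p + r_a)/2 = 25044 km = 2.504×10⁷ m.
Vis-viva: v² = μ(2/r − 1/a) = 3.986×10¹⁴ × (4.661×10⁻⁸ − 3.993×10⁻⁸) = 2.662×10⁶ m²/s².
v = 1631 m/s.

v ≈ 1631 m/s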